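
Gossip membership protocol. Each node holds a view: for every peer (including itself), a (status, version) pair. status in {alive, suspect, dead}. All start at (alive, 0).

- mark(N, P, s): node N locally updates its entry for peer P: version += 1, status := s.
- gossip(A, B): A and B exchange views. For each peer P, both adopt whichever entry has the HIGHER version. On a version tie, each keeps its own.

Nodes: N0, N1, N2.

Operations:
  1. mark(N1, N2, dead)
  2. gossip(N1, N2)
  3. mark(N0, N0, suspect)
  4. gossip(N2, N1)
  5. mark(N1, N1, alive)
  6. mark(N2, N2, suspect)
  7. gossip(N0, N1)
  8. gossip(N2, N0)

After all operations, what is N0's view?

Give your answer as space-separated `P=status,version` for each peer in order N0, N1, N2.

Answer: N0=suspect,1 N1=alive,1 N2=suspect,2

Derivation:
Op 1: N1 marks N2=dead -> (dead,v1)
Op 2: gossip N1<->N2 -> N1.N0=(alive,v0) N1.N1=(alive,v0) N1.N2=(dead,v1) | N2.N0=(alive,v0) N2.N1=(alive,v0) N2.N2=(dead,v1)
Op 3: N0 marks N0=suspect -> (suspect,v1)
Op 4: gossip N2<->N1 -> N2.N0=(alive,v0) N2.N1=(alive,v0) N2.N2=(dead,v1) | N1.N0=(alive,v0) N1.N1=(alive,v0) N1.N2=(dead,v1)
Op 5: N1 marks N1=alive -> (alive,v1)
Op 6: N2 marks N2=suspect -> (suspect,v2)
Op 7: gossip N0<->N1 -> N0.N0=(suspect,v1) N0.N1=(alive,v1) N0.N2=(dead,v1) | N1.N0=(suspect,v1) N1.N1=(alive,v1) N1.N2=(dead,v1)
Op 8: gossip N2<->N0 -> N2.N0=(suspect,v1) N2.N1=(alive,v1) N2.N2=(suspect,v2) | N0.N0=(suspect,v1) N0.N1=(alive,v1) N0.N2=(suspect,v2)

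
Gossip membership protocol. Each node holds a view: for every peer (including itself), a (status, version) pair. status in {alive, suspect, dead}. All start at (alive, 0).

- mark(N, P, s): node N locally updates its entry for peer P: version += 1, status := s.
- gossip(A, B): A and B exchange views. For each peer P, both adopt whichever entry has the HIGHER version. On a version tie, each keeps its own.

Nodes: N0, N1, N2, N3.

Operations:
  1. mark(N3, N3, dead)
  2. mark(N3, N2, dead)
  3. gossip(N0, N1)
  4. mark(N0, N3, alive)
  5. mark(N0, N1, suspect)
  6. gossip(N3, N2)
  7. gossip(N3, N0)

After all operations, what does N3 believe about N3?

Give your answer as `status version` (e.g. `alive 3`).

Answer: dead 1

Derivation:
Op 1: N3 marks N3=dead -> (dead,v1)
Op 2: N3 marks N2=dead -> (dead,v1)
Op 3: gossip N0<->N1 -> N0.N0=(alive,v0) N0.N1=(alive,v0) N0.N2=(alive,v0) N0.N3=(alive,v0) | N1.N0=(alive,v0) N1.N1=(alive,v0) N1.N2=(alive,v0) N1.N3=(alive,v0)
Op 4: N0 marks N3=alive -> (alive,v1)
Op 5: N0 marks N1=suspect -> (suspect,v1)
Op 6: gossip N3<->N2 -> N3.N0=(alive,v0) N3.N1=(alive,v0) N3.N2=(dead,v1) N3.N3=(dead,v1) | N2.N0=(alive,v0) N2.N1=(alive,v0) N2.N2=(dead,v1) N2.N3=(dead,v1)
Op 7: gossip N3<->N0 -> N3.N0=(alive,v0) N3.N1=(suspect,v1) N3.N2=(dead,v1) N3.N3=(dead,v1) | N0.N0=(alive,v0) N0.N1=(suspect,v1) N0.N2=(dead,v1) N0.N3=(alive,v1)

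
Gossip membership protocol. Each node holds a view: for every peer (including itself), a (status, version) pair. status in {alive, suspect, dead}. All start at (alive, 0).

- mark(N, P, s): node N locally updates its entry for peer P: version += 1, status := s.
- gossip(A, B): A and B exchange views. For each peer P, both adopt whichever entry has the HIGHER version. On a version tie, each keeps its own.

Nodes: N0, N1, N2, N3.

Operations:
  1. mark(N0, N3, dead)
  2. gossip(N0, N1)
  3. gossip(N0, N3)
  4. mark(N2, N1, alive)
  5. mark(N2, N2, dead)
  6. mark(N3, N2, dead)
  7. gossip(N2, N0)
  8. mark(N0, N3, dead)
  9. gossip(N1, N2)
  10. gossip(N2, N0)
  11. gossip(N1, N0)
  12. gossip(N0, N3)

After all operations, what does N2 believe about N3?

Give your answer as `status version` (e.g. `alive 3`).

Op 1: N0 marks N3=dead -> (dead,v1)
Op 2: gossip N0<->N1 -> N0.N0=(alive,v0) N0.N1=(alive,v0) N0.N2=(alive,v0) N0.N3=(dead,v1) | N1.N0=(alive,v0) N1.N1=(alive,v0) N1.N2=(alive,v0) N1.N3=(dead,v1)
Op 3: gossip N0<->N3 -> N0.N0=(alive,v0) N0.N1=(alive,v0) N0.N2=(alive,v0) N0.N3=(dead,v1) | N3.N0=(alive,v0) N3.N1=(alive,v0) N3.N2=(alive,v0) N3.N3=(dead,v1)
Op 4: N2 marks N1=alive -> (alive,v1)
Op 5: N2 marks N2=dead -> (dead,v1)
Op 6: N3 marks N2=dead -> (dead,v1)
Op 7: gossip N2<->N0 -> N2.N0=(alive,v0) N2.N1=(alive,v1) N2.N2=(dead,v1) N2.N3=(dead,v1) | N0.N0=(alive,v0) N0.N1=(alive,v1) N0.N2=(dead,v1) N0.N3=(dead,v1)
Op 8: N0 marks N3=dead -> (dead,v2)
Op 9: gossip N1<->N2 -> N1.N0=(alive,v0) N1.N1=(alive,v1) N1.N2=(dead,v1) N1.N3=(dead,v1) | N2.N0=(alive,v0) N2.N1=(alive,v1) N2.N2=(dead,v1) N2.N3=(dead,v1)
Op 10: gossip N2<->N0 -> N2.N0=(alive,v0) N2.N1=(alive,v1) N2.N2=(dead,v1) N2.N3=(dead,v2) | N0.N0=(alive,v0) N0.N1=(alive,v1) N0.N2=(dead,v1) N0.N3=(dead,v2)
Op 11: gossip N1<->N0 -> N1.N0=(alive,v0) N1.N1=(alive,v1) N1.N2=(dead,v1) N1.N3=(dead,v2) | N0.N0=(alive,v0) N0.N1=(alive,v1) N0.N2=(dead,v1) N0.N3=(dead,v2)
Op 12: gossip N0<->N3 -> N0.N0=(alive,v0) N0.N1=(alive,v1) N0.N2=(dead,v1) N0.N3=(dead,v2) | N3.N0=(alive,v0) N3.N1=(alive,v1) N3.N2=(dead,v1) N3.N3=(dead,v2)

Answer: dead 2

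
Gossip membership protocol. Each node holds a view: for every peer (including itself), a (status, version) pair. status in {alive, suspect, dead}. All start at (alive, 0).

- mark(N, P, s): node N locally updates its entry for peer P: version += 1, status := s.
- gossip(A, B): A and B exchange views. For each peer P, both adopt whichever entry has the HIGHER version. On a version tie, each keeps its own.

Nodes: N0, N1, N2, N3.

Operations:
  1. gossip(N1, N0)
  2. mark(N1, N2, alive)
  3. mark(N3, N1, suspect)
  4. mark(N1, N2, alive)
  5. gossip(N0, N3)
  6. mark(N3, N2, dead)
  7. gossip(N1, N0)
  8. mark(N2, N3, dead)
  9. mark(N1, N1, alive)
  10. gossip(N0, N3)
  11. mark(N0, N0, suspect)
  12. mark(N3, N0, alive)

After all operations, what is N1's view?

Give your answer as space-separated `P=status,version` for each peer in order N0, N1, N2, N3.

Answer: N0=alive,0 N1=alive,2 N2=alive,2 N3=alive,0

Derivation:
Op 1: gossip N1<->N0 -> N1.N0=(alive,v0) N1.N1=(alive,v0) N1.N2=(alive,v0) N1.N3=(alive,v0) | N0.N0=(alive,v0) N0.N1=(alive,v0) N0.N2=(alive,v0) N0.N3=(alive,v0)
Op 2: N1 marks N2=alive -> (alive,v1)
Op 3: N3 marks N1=suspect -> (suspect,v1)
Op 4: N1 marks N2=alive -> (alive,v2)
Op 5: gossip N0<->N3 -> N0.N0=(alive,v0) N0.N1=(suspect,v1) N0.N2=(alive,v0) N0.N3=(alive,v0) | N3.N0=(alive,v0) N3.N1=(suspect,v1) N3.N2=(alive,v0) N3.N3=(alive,v0)
Op 6: N3 marks N2=dead -> (dead,v1)
Op 7: gossip N1<->N0 -> N1.N0=(alive,v0) N1.N1=(suspect,v1) N1.N2=(alive,v2) N1.N3=(alive,v0) | N0.N0=(alive,v0) N0.N1=(suspect,v1) N0.N2=(alive,v2) N0.N3=(alive,v0)
Op 8: N2 marks N3=dead -> (dead,v1)
Op 9: N1 marks N1=alive -> (alive,v2)
Op 10: gossip N0<->N3 -> N0.N0=(alive,v0) N0.N1=(suspect,v1) N0.N2=(alive,v2) N0.N3=(alive,v0) | N3.N0=(alive,v0) N3.N1=(suspect,v1) N3.N2=(alive,v2) N3.N3=(alive,v0)
Op 11: N0 marks N0=suspect -> (suspect,v1)
Op 12: N3 marks N0=alive -> (alive,v1)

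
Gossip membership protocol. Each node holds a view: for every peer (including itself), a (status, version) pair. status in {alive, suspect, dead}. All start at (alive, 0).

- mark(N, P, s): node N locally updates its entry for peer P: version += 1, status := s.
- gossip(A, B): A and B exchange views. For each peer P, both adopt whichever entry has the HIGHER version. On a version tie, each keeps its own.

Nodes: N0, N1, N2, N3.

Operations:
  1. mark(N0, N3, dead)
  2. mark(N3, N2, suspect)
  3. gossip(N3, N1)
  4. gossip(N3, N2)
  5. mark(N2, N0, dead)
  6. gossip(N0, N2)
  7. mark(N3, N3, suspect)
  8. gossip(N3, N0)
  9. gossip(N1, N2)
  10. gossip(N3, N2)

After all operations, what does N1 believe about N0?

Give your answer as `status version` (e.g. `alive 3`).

Op 1: N0 marks N3=dead -> (dead,v1)
Op 2: N3 marks N2=suspect -> (suspect,v1)
Op 3: gossip N3<->N1 -> N3.N0=(alive,v0) N3.N1=(alive,v0) N3.N2=(suspect,v1) N3.N3=(alive,v0) | N1.N0=(alive,v0) N1.N1=(alive,v0) N1.N2=(suspect,v1) N1.N3=(alive,v0)
Op 4: gossip N3<->N2 -> N3.N0=(alive,v0) N3.N1=(alive,v0) N3.N2=(suspect,v1) N3.N3=(alive,v0) | N2.N0=(alive,v0) N2.N1=(alive,v0) N2.N2=(suspect,v1) N2.N3=(alive,v0)
Op 5: N2 marks N0=dead -> (dead,v1)
Op 6: gossip N0<->N2 -> N0.N0=(dead,v1) N0.N1=(alive,v0) N0.N2=(suspect,v1) N0.N3=(dead,v1) | N2.N0=(dead,v1) N2.N1=(alive,v0) N2.N2=(suspect,v1) N2.N3=(dead,v1)
Op 7: N3 marks N3=suspect -> (suspect,v1)
Op 8: gossip N3<->N0 -> N3.N0=(dead,v1) N3.N1=(alive,v0) N3.N2=(suspect,v1) N3.N3=(suspect,v1) | N0.N0=(dead,v1) N0.N1=(alive,v0) N0.N2=(suspect,v1) N0.N3=(dead,v1)
Op 9: gossip N1<->N2 -> N1.N0=(dead,v1) N1.N1=(alive,v0) N1.N2=(suspect,v1) N1.N3=(dead,v1) | N2.N0=(dead,v1) N2.N1=(alive,v0) N2.N2=(suspect,v1) N2.N3=(dead,v1)
Op 10: gossip N3<->N2 -> N3.N0=(dead,v1) N3.N1=(alive,v0) N3.N2=(suspect,v1) N3.N3=(suspect,v1) | N2.N0=(dead,v1) N2.N1=(alive,v0) N2.N2=(suspect,v1) N2.N3=(dead,v1)

Answer: dead 1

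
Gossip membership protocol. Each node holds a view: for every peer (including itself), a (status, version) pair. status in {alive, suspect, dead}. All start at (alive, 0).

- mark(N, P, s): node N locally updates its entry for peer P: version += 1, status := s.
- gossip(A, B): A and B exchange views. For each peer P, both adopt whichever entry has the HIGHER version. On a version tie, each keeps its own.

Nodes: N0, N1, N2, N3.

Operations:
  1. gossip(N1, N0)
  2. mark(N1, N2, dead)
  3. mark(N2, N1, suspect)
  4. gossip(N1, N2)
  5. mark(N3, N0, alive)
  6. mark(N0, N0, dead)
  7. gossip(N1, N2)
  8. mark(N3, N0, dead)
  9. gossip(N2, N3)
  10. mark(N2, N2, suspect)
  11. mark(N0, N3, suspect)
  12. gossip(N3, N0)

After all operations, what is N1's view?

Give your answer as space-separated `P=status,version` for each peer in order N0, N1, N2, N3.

Answer: N0=alive,0 N1=suspect,1 N2=dead,1 N3=alive,0

Derivation:
Op 1: gossip N1<->N0 -> N1.N0=(alive,v0) N1.N1=(alive,v0) N1.N2=(alive,v0) N1.N3=(alive,v0) | N0.N0=(alive,v0) N0.N1=(alive,v0) N0.N2=(alive,v0) N0.N3=(alive,v0)
Op 2: N1 marks N2=dead -> (dead,v1)
Op 3: N2 marks N1=suspect -> (suspect,v1)
Op 4: gossip N1<->N2 -> N1.N0=(alive,v0) N1.N1=(suspect,v1) N1.N2=(dead,v1) N1.N3=(alive,v0) | N2.N0=(alive,v0) N2.N1=(suspect,v1) N2.N2=(dead,v1) N2.N3=(alive,v0)
Op 5: N3 marks N0=alive -> (alive,v1)
Op 6: N0 marks N0=dead -> (dead,v1)
Op 7: gossip N1<->N2 -> N1.N0=(alive,v0) N1.N1=(suspect,v1) N1.N2=(dead,v1) N1.N3=(alive,v0) | N2.N0=(alive,v0) N2.N1=(suspect,v1) N2.N2=(dead,v1) N2.N3=(alive,v0)
Op 8: N3 marks N0=dead -> (dead,v2)
Op 9: gossip N2<->N3 -> N2.N0=(dead,v2) N2.N1=(suspect,v1) N2.N2=(dead,v1) N2.N3=(alive,v0) | N3.N0=(dead,v2) N3.N1=(suspect,v1) N3.N2=(dead,v1) N3.N3=(alive,v0)
Op 10: N2 marks N2=suspect -> (suspect,v2)
Op 11: N0 marks N3=suspect -> (suspect,v1)
Op 12: gossip N3<->N0 -> N3.N0=(dead,v2) N3.N1=(suspect,v1) N3.N2=(dead,v1) N3.N3=(suspect,v1) | N0.N0=(dead,v2) N0.N1=(suspect,v1) N0.N2=(dead,v1) N0.N3=(suspect,v1)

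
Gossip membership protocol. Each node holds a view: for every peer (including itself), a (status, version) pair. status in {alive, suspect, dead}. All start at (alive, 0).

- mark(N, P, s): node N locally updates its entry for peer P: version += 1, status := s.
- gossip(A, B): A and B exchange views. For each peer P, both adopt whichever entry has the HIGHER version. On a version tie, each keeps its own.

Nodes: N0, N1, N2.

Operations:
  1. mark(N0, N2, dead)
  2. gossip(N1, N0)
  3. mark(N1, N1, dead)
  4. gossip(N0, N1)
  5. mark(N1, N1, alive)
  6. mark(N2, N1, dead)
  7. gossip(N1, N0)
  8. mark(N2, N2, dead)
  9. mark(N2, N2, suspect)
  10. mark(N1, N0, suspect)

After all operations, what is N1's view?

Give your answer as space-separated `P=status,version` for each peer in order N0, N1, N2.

Answer: N0=suspect,1 N1=alive,2 N2=dead,1

Derivation:
Op 1: N0 marks N2=dead -> (dead,v1)
Op 2: gossip N1<->N0 -> N1.N0=(alive,v0) N1.N1=(alive,v0) N1.N2=(dead,v1) | N0.N0=(alive,v0) N0.N1=(alive,v0) N0.N2=(dead,v1)
Op 3: N1 marks N1=dead -> (dead,v1)
Op 4: gossip N0<->N1 -> N0.N0=(alive,v0) N0.N1=(dead,v1) N0.N2=(dead,v1) | N1.N0=(alive,v0) N1.N1=(dead,v1) N1.N2=(dead,v1)
Op 5: N1 marks N1=alive -> (alive,v2)
Op 6: N2 marks N1=dead -> (dead,v1)
Op 7: gossip N1<->N0 -> N1.N0=(alive,v0) N1.N1=(alive,v2) N1.N2=(dead,v1) | N0.N0=(alive,v0) N0.N1=(alive,v2) N0.N2=(dead,v1)
Op 8: N2 marks N2=dead -> (dead,v1)
Op 9: N2 marks N2=suspect -> (suspect,v2)
Op 10: N1 marks N0=suspect -> (suspect,v1)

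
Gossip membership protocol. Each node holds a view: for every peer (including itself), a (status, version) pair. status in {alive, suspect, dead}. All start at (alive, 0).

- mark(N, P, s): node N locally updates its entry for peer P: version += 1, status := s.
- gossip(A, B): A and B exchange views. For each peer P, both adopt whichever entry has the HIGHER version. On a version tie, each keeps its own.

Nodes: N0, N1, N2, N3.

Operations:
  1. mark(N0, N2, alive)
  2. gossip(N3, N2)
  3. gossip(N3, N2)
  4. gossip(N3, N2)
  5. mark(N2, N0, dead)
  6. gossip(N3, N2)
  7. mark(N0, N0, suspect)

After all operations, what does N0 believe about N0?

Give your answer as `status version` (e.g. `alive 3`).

Answer: suspect 1

Derivation:
Op 1: N0 marks N2=alive -> (alive,v1)
Op 2: gossip N3<->N2 -> N3.N0=(alive,v0) N3.N1=(alive,v0) N3.N2=(alive,v0) N3.N3=(alive,v0) | N2.N0=(alive,v0) N2.N1=(alive,v0) N2.N2=(alive,v0) N2.N3=(alive,v0)
Op 3: gossip N3<->N2 -> N3.N0=(alive,v0) N3.N1=(alive,v0) N3.N2=(alive,v0) N3.N3=(alive,v0) | N2.N0=(alive,v0) N2.N1=(alive,v0) N2.N2=(alive,v0) N2.N3=(alive,v0)
Op 4: gossip N3<->N2 -> N3.N0=(alive,v0) N3.N1=(alive,v0) N3.N2=(alive,v0) N3.N3=(alive,v0) | N2.N0=(alive,v0) N2.N1=(alive,v0) N2.N2=(alive,v0) N2.N3=(alive,v0)
Op 5: N2 marks N0=dead -> (dead,v1)
Op 6: gossip N3<->N2 -> N3.N0=(dead,v1) N3.N1=(alive,v0) N3.N2=(alive,v0) N3.N3=(alive,v0) | N2.N0=(dead,v1) N2.N1=(alive,v0) N2.N2=(alive,v0) N2.N3=(alive,v0)
Op 7: N0 marks N0=suspect -> (suspect,v1)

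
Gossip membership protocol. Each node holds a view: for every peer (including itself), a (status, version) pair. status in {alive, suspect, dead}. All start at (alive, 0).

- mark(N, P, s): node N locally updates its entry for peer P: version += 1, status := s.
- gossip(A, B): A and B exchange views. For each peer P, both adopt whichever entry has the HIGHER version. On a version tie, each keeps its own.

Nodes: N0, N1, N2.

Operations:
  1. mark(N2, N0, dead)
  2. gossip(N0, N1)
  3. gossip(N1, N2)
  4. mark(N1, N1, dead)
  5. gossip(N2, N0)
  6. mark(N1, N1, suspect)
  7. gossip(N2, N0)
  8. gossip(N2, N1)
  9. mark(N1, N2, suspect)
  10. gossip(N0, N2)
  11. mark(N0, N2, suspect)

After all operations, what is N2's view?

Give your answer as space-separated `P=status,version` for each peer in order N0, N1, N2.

Op 1: N2 marks N0=dead -> (dead,v1)
Op 2: gossip N0<->N1 -> N0.N0=(alive,v0) N0.N1=(alive,v0) N0.N2=(alive,v0) | N1.N0=(alive,v0) N1.N1=(alive,v0) N1.N2=(alive,v0)
Op 3: gossip N1<->N2 -> N1.N0=(dead,v1) N1.N1=(alive,v0) N1.N2=(alive,v0) | N2.N0=(dead,v1) N2.N1=(alive,v0) N2.N2=(alive,v0)
Op 4: N1 marks N1=dead -> (dead,v1)
Op 5: gossip N2<->N0 -> N2.N0=(dead,v1) N2.N1=(alive,v0) N2.N2=(alive,v0) | N0.N0=(dead,v1) N0.N1=(alive,v0) N0.N2=(alive,v0)
Op 6: N1 marks N1=suspect -> (suspect,v2)
Op 7: gossip N2<->N0 -> N2.N0=(dead,v1) N2.N1=(alive,v0) N2.N2=(alive,v0) | N0.N0=(dead,v1) N0.N1=(alive,v0) N0.N2=(alive,v0)
Op 8: gossip N2<->N1 -> N2.N0=(dead,v1) N2.N1=(suspect,v2) N2.N2=(alive,v0) | N1.N0=(dead,v1) N1.N1=(suspect,v2) N1.N2=(alive,v0)
Op 9: N1 marks N2=suspect -> (suspect,v1)
Op 10: gossip N0<->N2 -> N0.N0=(dead,v1) N0.N1=(suspect,v2) N0.N2=(alive,v0) | N2.N0=(dead,v1) N2.N1=(suspect,v2) N2.N2=(alive,v0)
Op 11: N0 marks N2=suspect -> (suspect,v1)

Answer: N0=dead,1 N1=suspect,2 N2=alive,0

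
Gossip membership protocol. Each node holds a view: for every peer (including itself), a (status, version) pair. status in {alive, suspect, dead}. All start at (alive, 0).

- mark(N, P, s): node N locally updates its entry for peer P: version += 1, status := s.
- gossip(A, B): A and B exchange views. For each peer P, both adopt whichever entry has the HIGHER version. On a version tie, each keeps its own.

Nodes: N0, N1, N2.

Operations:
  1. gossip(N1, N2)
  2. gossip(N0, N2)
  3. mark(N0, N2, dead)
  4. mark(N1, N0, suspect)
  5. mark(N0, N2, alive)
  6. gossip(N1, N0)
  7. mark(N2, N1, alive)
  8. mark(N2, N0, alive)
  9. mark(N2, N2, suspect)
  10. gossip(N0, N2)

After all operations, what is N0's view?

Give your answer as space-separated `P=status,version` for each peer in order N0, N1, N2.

Answer: N0=suspect,1 N1=alive,1 N2=alive,2

Derivation:
Op 1: gossip N1<->N2 -> N1.N0=(alive,v0) N1.N1=(alive,v0) N1.N2=(alive,v0) | N2.N0=(alive,v0) N2.N1=(alive,v0) N2.N2=(alive,v0)
Op 2: gossip N0<->N2 -> N0.N0=(alive,v0) N0.N1=(alive,v0) N0.N2=(alive,v0) | N2.N0=(alive,v0) N2.N1=(alive,v0) N2.N2=(alive,v0)
Op 3: N0 marks N2=dead -> (dead,v1)
Op 4: N1 marks N0=suspect -> (suspect,v1)
Op 5: N0 marks N2=alive -> (alive,v2)
Op 6: gossip N1<->N0 -> N1.N0=(suspect,v1) N1.N1=(alive,v0) N1.N2=(alive,v2) | N0.N0=(suspect,v1) N0.N1=(alive,v0) N0.N2=(alive,v2)
Op 7: N2 marks N1=alive -> (alive,v1)
Op 8: N2 marks N0=alive -> (alive,v1)
Op 9: N2 marks N2=suspect -> (suspect,v1)
Op 10: gossip N0<->N2 -> N0.N0=(suspect,v1) N0.N1=(alive,v1) N0.N2=(alive,v2) | N2.N0=(alive,v1) N2.N1=(alive,v1) N2.N2=(alive,v2)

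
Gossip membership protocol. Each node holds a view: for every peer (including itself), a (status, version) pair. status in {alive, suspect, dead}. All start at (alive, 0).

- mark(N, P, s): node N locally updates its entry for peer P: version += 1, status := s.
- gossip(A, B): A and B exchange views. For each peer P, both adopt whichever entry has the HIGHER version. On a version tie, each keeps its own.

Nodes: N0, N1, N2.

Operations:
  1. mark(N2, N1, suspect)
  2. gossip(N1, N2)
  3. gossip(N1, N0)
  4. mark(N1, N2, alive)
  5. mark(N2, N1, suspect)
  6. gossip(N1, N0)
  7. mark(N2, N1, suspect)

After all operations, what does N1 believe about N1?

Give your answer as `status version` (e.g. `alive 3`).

Answer: suspect 1

Derivation:
Op 1: N2 marks N1=suspect -> (suspect,v1)
Op 2: gossip N1<->N2 -> N1.N0=(alive,v0) N1.N1=(suspect,v1) N1.N2=(alive,v0) | N2.N0=(alive,v0) N2.N1=(suspect,v1) N2.N2=(alive,v0)
Op 3: gossip N1<->N0 -> N1.N0=(alive,v0) N1.N1=(suspect,v1) N1.N2=(alive,v0) | N0.N0=(alive,v0) N0.N1=(suspect,v1) N0.N2=(alive,v0)
Op 4: N1 marks N2=alive -> (alive,v1)
Op 5: N2 marks N1=suspect -> (suspect,v2)
Op 6: gossip N1<->N0 -> N1.N0=(alive,v0) N1.N1=(suspect,v1) N1.N2=(alive,v1) | N0.N0=(alive,v0) N0.N1=(suspect,v1) N0.N2=(alive,v1)
Op 7: N2 marks N1=suspect -> (suspect,v3)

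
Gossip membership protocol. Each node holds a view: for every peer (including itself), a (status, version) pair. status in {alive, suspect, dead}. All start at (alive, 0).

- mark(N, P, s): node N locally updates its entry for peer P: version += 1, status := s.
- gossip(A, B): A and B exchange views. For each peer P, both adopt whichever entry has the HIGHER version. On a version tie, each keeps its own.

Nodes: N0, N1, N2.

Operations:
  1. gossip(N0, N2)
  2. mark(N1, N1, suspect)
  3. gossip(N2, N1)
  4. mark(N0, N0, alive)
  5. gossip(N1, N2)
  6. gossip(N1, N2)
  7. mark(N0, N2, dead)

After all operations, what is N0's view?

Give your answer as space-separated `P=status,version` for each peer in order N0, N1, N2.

Answer: N0=alive,1 N1=alive,0 N2=dead,1

Derivation:
Op 1: gossip N0<->N2 -> N0.N0=(alive,v0) N0.N1=(alive,v0) N0.N2=(alive,v0) | N2.N0=(alive,v0) N2.N1=(alive,v0) N2.N2=(alive,v0)
Op 2: N1 marks N1=suspect -> (suspect,v1)
Op 3: gossip N2<->N1 -> N2.N0=(alive,v0) N2.N1=(suspect,v1) N2.N2=(alive,v0) | N1.N0=(alive,v0) N1.N1=(suspect,v1) N1.N2=(alive,v0)
Op 4: N0 marks N0=alive -> (alive,v1)
Op 5: gossip N1<->N2 -> N1.N0=(alive,v0) N1.N1=(suspect,v1) N1.N2=(alive,v0) | N2.N0=(alive,v0) N2.N1=(suspect,v1) N2.N2=(alive,v0)
Op 6: gossip N1<->N2 -> N1.N0=(alive,v0) N1.N1=(suspect,v1) N1.N2=(alive,v0) | N2.N0=(alive,v0) N2.N1=(suspect,v1) N2.N2=(alive,v0)
Op 7: N0 marks N2=dead -> (dead,v1)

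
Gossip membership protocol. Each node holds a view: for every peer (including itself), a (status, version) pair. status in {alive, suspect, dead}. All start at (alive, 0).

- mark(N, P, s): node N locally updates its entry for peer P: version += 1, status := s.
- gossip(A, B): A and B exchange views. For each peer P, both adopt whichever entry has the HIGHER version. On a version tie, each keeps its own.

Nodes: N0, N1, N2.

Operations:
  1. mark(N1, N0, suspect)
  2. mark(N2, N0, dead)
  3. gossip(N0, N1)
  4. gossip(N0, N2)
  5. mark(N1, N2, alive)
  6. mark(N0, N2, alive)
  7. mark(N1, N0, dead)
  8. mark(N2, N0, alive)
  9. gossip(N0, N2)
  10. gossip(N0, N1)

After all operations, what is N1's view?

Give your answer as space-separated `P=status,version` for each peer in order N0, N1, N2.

Op 1: N1 marks N0=suspect -> (suspect,v1)
Op 2: N2 marks N0=dead -> (dead,v1)
Op 3: gossip N0<->N1 -> N0.N0=(suspect,v1) N0.N1=(alive,v0) N0.N2=(alive,v0) | N1.N0=(suspect,v1) N1.N1=(alive,v0) N1.N2=(alive,v0)
Op 4: gossip N0<->N2 -> N0.N0=(suspect,v1) N0.N1=(alive,v0) N0.N2=(alive,v0) | N2.N0=(dead,v1) N2.N1=(alive,v0) N2.N2=(alive,v0)
Op 5: N1 marks N2=alive -> (alive,v1)
Op 6: N0 marks N2=alive -> (alive,v1)
Op 7: N1 marks N0=dead -> (dead,v2)
Op 8: N2 marks N0=alive -> (alive,v2)
Op 9: gossip N0<->N2 -> N0.N0=(alive,v2) N0.N1=(alive,v0) N0.N2=(alive,v1) | N2.N0=(alive,v2) N2.N1=(alive,v0) N2.N2=(alive,v1)
Op 10: gossip N0<->N1 -> N0.N0=(alive,v2) N0.N1=(alive,v0) N0.N2=(alive,v1) | N1.N0=(dead,v2) N1.N1=(alive,v0) N1.N2=(alive,v1)

Answer: N0=dead,2 N1=alive,0 N2=alive,1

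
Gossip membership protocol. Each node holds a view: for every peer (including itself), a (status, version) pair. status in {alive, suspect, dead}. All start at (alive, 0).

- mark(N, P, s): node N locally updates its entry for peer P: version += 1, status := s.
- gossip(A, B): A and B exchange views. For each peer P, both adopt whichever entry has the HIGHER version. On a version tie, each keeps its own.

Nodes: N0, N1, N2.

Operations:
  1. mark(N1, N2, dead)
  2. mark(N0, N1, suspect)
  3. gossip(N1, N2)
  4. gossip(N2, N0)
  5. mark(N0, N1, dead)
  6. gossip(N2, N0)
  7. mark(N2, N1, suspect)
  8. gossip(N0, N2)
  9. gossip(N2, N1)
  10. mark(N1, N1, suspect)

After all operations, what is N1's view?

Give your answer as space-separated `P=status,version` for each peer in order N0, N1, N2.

Answer: N0=alive,0 N1=suspect,4 N2=dead,1

Derivation:
Op 1: N1 marks N2=dead -> (dead,v1)
Op 2: N0 marks N1=suspect -> (suspect,v1)
Op 3: gossip N1<->N2 -> N1.N0=(alive,v0) N1.N1=(alive,v0) N1.N2=(dead,v1) | N2.N0=(alive,v0) N2.N1=(alive,v0) N2.N2=(dead,v1)
Op 4: gossip N2<->N0 -> N2.N0=(alive,v0) N2.N1=(suspect,v1) N2.N2=(dead,v1) | N0.N0=(alive,v0) N0.N1=(suspect,v1) N0.N2=(dead,v1)
Op 5: N0 marks N1=dead -> (dead,v2)
Op 6: gossip N2<->N0 -> N2.N0=(alive,v0) N2.N1=(dead,v2) N2.N2=(dead,v1) | N0.N0=(alive,v0) N0.N1=(dead,v2) N0.N2=(dead,v1)
Op 7: N2 marks N1=suspect -> (suspect,v3)
Op 8: gossip N0<->N2 -> N0.N0=(alive,v0) N0.N1=(suspect,v3) N0.N2=(dead,v1) | N2.N0=(alive,v0) N2.N1=(suspect,v3) N2.N2=(dead,v1)
Op 9: gossip N2<->N1 -> N2.N0=(alive,v0) N2.N1=(suspect,v3) N2.N2=(dead,v1) | N1.N0=(alive,v0) N1.N1=(suspect,v3) N1.N2=(dead,v1)
Op 10: N1 marks N1=suspect -> (suspect,v4)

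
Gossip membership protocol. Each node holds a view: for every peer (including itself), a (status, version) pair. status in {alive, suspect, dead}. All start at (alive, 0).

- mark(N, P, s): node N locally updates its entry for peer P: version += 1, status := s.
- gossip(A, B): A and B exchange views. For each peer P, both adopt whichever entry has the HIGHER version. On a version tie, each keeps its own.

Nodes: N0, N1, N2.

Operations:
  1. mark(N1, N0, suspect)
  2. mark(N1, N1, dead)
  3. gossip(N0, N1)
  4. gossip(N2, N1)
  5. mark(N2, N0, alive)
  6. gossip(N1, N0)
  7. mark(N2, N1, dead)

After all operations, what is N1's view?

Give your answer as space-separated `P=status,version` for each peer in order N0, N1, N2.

Op 1: N1 marks N0=suspect -> (suspect,v1)
Op 2: N1 marks N1=dead -> (dead,v1)
Op 3: gossip N0<->N1 -> N0.N0=(suspect,v1) N0.N1=(dead,v1) N0.N2=(alive,v0) | N1.N0=(suspect,v1) N1.N1=(dead,v1) N1.N2=(alive,v0)
Op 4: gossip N2<->N1 -> N2.N0=(suspect,v1) N2.N1=(dead,v1) N2.N2=(alive,v0) | N1.N0=(suspect,v1) N1.N1=(dead,v1) N1.N2=(alive,v0)
Op 5: N2 marks N0=alive -> (alive,v2)
Op 6: gossip N1<->N0 -> N1.N0=(suspect,v1) N1.N1=(dead,v1) N1.N2=(alive,v0) | N0.N0=(suspect,v1) N0.N1=(dead,v1) N0.N2=(alive,v0)
Op 7: N2 marks N1=dead -> (dead,v2)

Answer: N0=suspect,1 N1=dead,1 N2=alive,0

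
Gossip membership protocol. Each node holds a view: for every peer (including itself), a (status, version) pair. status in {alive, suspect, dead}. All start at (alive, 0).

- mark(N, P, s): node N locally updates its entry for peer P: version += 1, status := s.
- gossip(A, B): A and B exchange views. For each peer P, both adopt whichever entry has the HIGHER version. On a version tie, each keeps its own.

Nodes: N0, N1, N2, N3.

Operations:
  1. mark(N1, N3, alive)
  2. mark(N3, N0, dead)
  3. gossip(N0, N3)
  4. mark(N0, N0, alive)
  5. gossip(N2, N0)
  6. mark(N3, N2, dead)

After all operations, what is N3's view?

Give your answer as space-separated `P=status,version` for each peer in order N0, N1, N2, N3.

Answer: N0=dead,1 N1=alive,0 N2=dead,1 N3=alive,0

Derivation:
Op 1: N1 marks N3=alive -> (alive,v1)
Op 2: N3 marks N0=dead -> (dead,v1)
Op 3: gossip N0<->N3 -> N0.N0=(dead,v1) N0.N1=(alive,v0) N0.N2=(alive,v0) N0.N3=(alive,v0) | N3.N0=(dead,v1) N3.N1=(alive,v0) N3.N2=(alive,v0) N3.N3=(alive,v0)
Op 4: N0 marks N0=alive -> (alive,v2)
Op 5: gossip N2<->N0 -> N2.N0=(alive,v2) N2.N1=(alive,v0) N2.N2=(alive,v0) N2.N3=(alive,v0) | N0.N0=(alive,v2) N0.N1=(alive,v0) N0.N2=(alive,v0) N0.N3=(alive,v0)
Op 6: N3 marks N2=dead -> (dead,v1)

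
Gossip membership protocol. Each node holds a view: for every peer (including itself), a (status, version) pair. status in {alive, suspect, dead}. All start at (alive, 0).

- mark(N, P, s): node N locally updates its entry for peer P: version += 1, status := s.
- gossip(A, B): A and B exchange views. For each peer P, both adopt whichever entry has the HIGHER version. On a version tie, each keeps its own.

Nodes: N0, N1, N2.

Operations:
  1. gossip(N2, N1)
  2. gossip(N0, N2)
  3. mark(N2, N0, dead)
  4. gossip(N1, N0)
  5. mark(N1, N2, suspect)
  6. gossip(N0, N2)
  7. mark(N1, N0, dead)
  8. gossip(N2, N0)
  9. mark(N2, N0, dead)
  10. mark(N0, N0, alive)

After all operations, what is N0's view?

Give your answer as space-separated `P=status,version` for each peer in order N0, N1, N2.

Answer: N0=alive,2 N1=alive,0 N2=alive,0

Derivation:
Op 1: gossip N2<->N1 -> N2.N0=(alive,v0) N2.N1=(alive,v0) N2.N2=(alive,v0) | N1.N0=(alive,v0) N1.N1=(alive,v0) N1.N2=(alive,v0)
Op 2: gossip N0<->N2 -> N0.N0=(alive,v0) N0.N1=(alive,v0) N0.N2=(alive,v0) | N2.N0=(alive,v0) N2.N1=(alive,v0) N2.N2=(alive,v0)
Op 3: N2 marks N0=dead -> (dead,v1)
Op 4: gossip N1<->N0 -> N1.N0=(alive,v0) N1.N1=(alive,v0) N1.N2=(alive,v0) | N0.N0=(alive,v0) N0.N1=(alive,v0) N0.N2=(alive,v0)
Op 5: N1 marks N2=suspect -> (suspect,v1)
Op 6: gossip N0<->N2 -> N0.N0=(dead,v1) N0.N1=(alive,v0) N0.N2=(alive,v0) | N2.N0=(dead,v1) N2.N1=(alive,v0) N2.N2=(alive,v0)
Op 7: N1 marks N0=dead -> (dead,v1)
Op 8: gossip N2<->N0 -> N2.N0=(dead,v1) N2.N1=(alive,v0) N2.N2=(alive,v0) | N0.N0=(dead,v1) N0.N1=(alive,v0) N0.N2=(alive,v0)
Op 9: N2 marks N0=dead -> (dead,v2)
Op 10: N0 marks N0=alive -> (alive,v2)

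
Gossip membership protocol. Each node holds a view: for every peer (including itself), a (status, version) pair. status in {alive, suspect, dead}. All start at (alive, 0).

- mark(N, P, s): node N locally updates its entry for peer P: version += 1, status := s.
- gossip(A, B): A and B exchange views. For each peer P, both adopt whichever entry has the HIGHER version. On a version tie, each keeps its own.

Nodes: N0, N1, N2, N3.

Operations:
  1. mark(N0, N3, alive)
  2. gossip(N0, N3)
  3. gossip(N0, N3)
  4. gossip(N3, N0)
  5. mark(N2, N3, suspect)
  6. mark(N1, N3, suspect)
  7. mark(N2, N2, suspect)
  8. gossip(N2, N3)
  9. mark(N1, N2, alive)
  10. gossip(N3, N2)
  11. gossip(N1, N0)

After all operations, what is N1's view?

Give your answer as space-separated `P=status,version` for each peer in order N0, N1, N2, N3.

Op 1: N0 marks N3=alive -> (alive,v1)
Op 2: gossip N0<->N3 -> N0.N0=(alive,v0) N0.N1=(alive,v0) N0.N2=(alive,v0) N0.N3=(alive,v1) | N3.N0=(alive,v0) N3.N1=(alive,v0) N3.N2=(alive,v0) N3.N3=(alive,v1)
Op 3: gossip N0<->N3 -> N0.N0=(alive,v0) N0.N1=(alive,v0) N0.N2=(alive,v0) N0.N3=(alive,v1) | N3.N0=(alive,v0) N3.N1=(alive,v0) N3.N2=(alive,v0) N3.N3=(alive,v1)
Op 4: gossip N3<->N0 -> N3.N0=(alive,v0) N3.N1=(alive,v0) N3.N2=(alive,v0) N3.N3=(alive,v1) | N0.N0=(alive,v0) N0.N1=(alive,v0) N0.N2=(alive,v0) N0.N3=(alive,v1)
Op 5: N2 marks N3=suspect -> (suspect,v1)
Op 6: N1 marks N3=suspect -> (suspect,v1)
Op 7: N2 marks N2=suspect -> (suspect,v1)
Op 8: gossip N2<->N3 -> N2.N0=(alive,v0) N2.N1=(alive,v0) N2.N2=(suspect,v1) N2.N3=(suspect,v1) | N3.N0=(alive,v0) N3.N1=(alive,v0) N3.N2=(suspect,v1) N3.N3=(alive,v1)
Op 9: N1 marks N2=alive -> (alive,v1)
Op 10: gossip N3<->N2 -> N3.N0=(alive,v0) N3.N1=(alive,v0) N3.N2=(suspect,v1) N3.N3=(alive,v1) | N2.N0=(alive,v0) N2.N1=(alive,v0) N2.N2=(suspect,v1) N2.N3=(suspect,v1)
Op 11: gossip N1<->N0 -> N1.N0=(alive,v0) N1.N1=(alive,v0) N1.N2=(alive,v1) N1.N3=(suspect,v1) | N0.N0=(alive,v0) N0.N1=(alive,v0) N0.N2=(alive,v1) N0.N3=(alive,v1)

Answer: N0=alive,0 N1=alive,0 N2=alive,1 N3=suspect,1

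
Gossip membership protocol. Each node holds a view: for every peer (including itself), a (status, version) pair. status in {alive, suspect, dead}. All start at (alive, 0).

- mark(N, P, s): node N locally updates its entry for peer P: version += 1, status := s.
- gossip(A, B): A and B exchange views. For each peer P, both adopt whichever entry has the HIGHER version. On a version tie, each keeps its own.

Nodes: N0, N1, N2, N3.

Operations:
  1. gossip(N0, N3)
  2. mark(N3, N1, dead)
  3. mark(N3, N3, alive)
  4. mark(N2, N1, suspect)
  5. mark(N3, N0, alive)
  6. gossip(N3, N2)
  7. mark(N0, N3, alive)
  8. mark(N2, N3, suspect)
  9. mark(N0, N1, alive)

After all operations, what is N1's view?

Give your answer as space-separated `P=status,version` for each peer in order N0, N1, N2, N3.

Op 1: gossip N0<->N3 -> N0.N0=(alive,v0) N0.N1=(alive,v0) N0.N2=(alive,v0) N0.N3=(alive,v0) | N3.N0=(alive,v0) N3.N1=(alive,v0) N3.N2=(alive,v0) N3.N3=(alive,v0)
Op 2: N3 marks N1=dead -> (dead,v1)
Op 3: N3 marks N3=alive -> (alive,v1)
Op 4: N2 marks N1=suspect -> (suspect,v1)
Op 5: N3 marks N0=alive -> (alive,v1)
Op 6: gossip N3<->N2 -> N3.N0=(alive,v1) N3.N1=(dead,v1) N3.N2=(alive,v0) N3.N3=(alive,v1) | N2.N0=(alive,v1) N2.N1=(suspect,v1) N2.N2=(alive,v0) N2.N3=(alive,v1)
Op 7: N0 marks N3=alive -> (alive,v1)
Op 8: N2 marks N3=suspect -> (suspect,v2)
Op 9: N0 marks N1=alive -> (alive,v1)

Answer: N0=alive,0 N1=alive,0 N2=alive,0 N3=alive,0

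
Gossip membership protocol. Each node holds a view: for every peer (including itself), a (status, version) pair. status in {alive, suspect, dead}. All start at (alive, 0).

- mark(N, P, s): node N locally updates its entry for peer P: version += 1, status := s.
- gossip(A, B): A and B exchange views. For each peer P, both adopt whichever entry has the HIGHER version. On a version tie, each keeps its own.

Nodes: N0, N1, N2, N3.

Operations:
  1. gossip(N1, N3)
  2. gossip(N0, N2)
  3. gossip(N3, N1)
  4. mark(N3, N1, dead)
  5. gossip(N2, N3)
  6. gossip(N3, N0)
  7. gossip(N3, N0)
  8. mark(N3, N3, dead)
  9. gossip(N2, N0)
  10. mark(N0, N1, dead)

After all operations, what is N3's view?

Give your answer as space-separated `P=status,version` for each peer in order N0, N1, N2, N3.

Op 1: gossip N1<->N3 -> N1.N0=(alive,v0) N1.N1=(alive,v0) N1.N2=(alive,v0) N1.N3=(alive,v0) | N3.N0=(alive,v0) N3.N1=(alive,v0) N3.N2=(alive,v0) N3.N3=(alive,v0)
Op 2: gossip N0<->N2 -> N0.N0=(alive,v0) N0.N1=(alive,v0) N0.N2=(alive,v0) N0.N3=(alive,v0) | N2.N0=(alive,v0) N2.N1=(alive,v0) N2.N2=(alive,v0) N2.N3=(alive,v0)
Op 3: gossip N3<->N1 -> N3.N0=(alive,v0) N3.N1=(alive,v0) N3.N2=(alive,v0) N3.N3=(alive,v0) | N1.N0=(alive,v0) N1.N1=(alive,v0) N1.N2=(alive,v0) N1.N3=(alive,v0)
Op 4: N3 marks N1=dead -> (dead,v1)
Op 5: gossip N2<->N3 -> N2.N0=(alive,v0) N2.N1=(dead,v1) N2.N2=(alive,v0) N2.N3=(alive,v0) | N3.N0=(alive,v0) N3.N1=(dead,v1) N3.N2=(alive,v0) N3.N3=(alive,v0)
Op 6: gossip N3<->N0 -> N3.N0=(alive,v0) N3.N1=(dead,v1) N3.N2=(alive,v0) N3.N3=(alive,v0) | N0.N0=(alive,v0) N0.N1=(dead,v1) N0.N2=(alive,v0) N0.N3=(alive,v0)
Op 7: gossip N3<->N0 -> N3.N0=(alive,v0) N3.N1=(dead,v1) N3.N2=(alive,v0) N3.N3=(alive,v0) | N0.N0=(alive,v0) N0.N1=(dead,v1) N0.N2=(alive,v0) N0.N3=(alive,v0)
Op 8: N3 marks N3=dead -> (dead,v1)
Op 9: gossip N2<->N0 -> N2.N0=(alive,v0) N2.N1=(dead,v1) N2.N2=(alive,v0) N2.N3=(alive,v0) | N0.N0=(alive,v0) N0.N1=(dead,v1) N0.N2=(alive,v0) N0.N3=(alive,v0)
Op 10: N0 marks N1=dead -> (dead,v2)

Answer: N0=alive,0 N1=dead,1 N2=alive,0 N3=dead,1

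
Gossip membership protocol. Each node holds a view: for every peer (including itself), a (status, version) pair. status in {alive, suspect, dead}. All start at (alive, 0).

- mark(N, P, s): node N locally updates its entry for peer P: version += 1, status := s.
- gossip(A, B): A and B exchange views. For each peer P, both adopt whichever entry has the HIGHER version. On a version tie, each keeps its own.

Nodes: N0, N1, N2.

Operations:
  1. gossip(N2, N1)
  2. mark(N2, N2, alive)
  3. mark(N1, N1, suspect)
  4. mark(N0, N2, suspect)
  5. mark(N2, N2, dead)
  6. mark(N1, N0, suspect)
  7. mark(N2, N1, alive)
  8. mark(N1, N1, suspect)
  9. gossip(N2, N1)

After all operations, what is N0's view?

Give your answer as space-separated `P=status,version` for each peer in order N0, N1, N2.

Op 1: gossip N2<->N1 -> N2.N0=(alive,v0) N2.N1=(alive,v0) N2.N2=(alive,v0) | N1.N0=(alive,v0) N1.N1=(alive,v0) N1.N2=(alive,v0)
Op 2: N2 marks N2=alive -> (alive,v1)
Op 3: N1 marks N1=suspect -> (suspect,v1)
Op 4: N0 marks N2=suspect -> (suspect,v1)
Op 5: N2 marks N2=dead -> (dead,v2)
Op 6: N1 marks N0=suspect -> (suspect,v1)
Op 7: N2 marks N1=alive -> (alive,v1)
Op 8: N1 marks N1=suspect -> (suspect,v2)
Op 9: gossip N2<->N1 -> N2.N0=(suspect,v1) N2.N1=(suspect,v2) N2.N2=(dead,v2) | N1.N0=(suspect,v1) N1.N1=(suspect,v2) N1.N2=(dead,v2)

Answer: N0=alive,0 N1=alive,0 N2=suspect,1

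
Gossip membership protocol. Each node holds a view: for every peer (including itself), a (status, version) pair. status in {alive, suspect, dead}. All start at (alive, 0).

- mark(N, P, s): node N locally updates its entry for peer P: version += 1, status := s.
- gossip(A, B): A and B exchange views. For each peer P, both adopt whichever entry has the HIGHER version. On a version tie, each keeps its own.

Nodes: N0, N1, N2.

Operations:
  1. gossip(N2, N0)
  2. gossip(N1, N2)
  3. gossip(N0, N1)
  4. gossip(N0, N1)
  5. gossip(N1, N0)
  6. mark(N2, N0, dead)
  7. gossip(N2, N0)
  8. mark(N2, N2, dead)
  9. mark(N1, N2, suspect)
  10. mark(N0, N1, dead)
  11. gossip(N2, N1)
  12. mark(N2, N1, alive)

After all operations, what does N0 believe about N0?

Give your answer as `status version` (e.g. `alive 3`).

Op 1: gossip N2<->N0 -> N2.N0=(alive,v0) N2.N1=(alive,v0) N2.N2=(alive,v0) | N0.N0=(alive,v0) N0.N1=(alive,v0) N0.N2=(alive,v0)
Op 2: gossip N1<->N2 -> N1.N0=(alive,v0) N1.N1=(alive,v0) N1.N2=(alive,v0) | N2.N0=(alive,v0) N2.N1=(alive,v0) N2.N2=(alive,v0)
Op 3: gossip N0<->N1 -> N0.N0=(alive,v0) N0.N1=(alive,v0) N0.N2=(alive,v0) | N1.N0=(alive,v0) N1.N1=(alive,v0) N1.N2=(alive,v0)
Op 4: gossip N0<->N1 -> N0.N0=(alive,v0) N0.N1=(alive,v0) N0.N2=(alive,v0) | N1.N0=(alive,v0) N1.N1=(alive,v0) N1.N2=(alive,v0)
Op 5: gossip N1<->N0 -> N1.N0=(alive,v0) N1.N1=(alive,v0) N1.N2=(alive,v0) | N0.N0=(alive,v0) N0.N1=(alive,v0) N0.N2=(alive,v0)
Op 6: N2 marks N0=dead -> (dead,v1)
Op 7: gossip N2<->N0 -> N2.N0=(dead,v1) N2.N1=(alive,v0) N2.N2=(alive,v0) | N0.N0=(dead,v1) N0.N1=(alive,v0) N0.N2=(alive,v0)
Op 8: N2 marks N2=dead -> (dead,v1)
Op 9: N1 marks N2=suspect -> (suspect,v1)
Op 10: N0 marks N1=dead -> (dead,v1)
Op 11: gossip N2<->N1 -> N2.N0=(dead,v1) N2.N1=(alive,v0) N2.N2=(dead,v1) | N1.N0=(dead,v1) N1.N1=(alive,v0) N1.N2=(suspect,v1)
Op 12: N2 marks N1=alive -> (alive,v1)

Answer: dead 1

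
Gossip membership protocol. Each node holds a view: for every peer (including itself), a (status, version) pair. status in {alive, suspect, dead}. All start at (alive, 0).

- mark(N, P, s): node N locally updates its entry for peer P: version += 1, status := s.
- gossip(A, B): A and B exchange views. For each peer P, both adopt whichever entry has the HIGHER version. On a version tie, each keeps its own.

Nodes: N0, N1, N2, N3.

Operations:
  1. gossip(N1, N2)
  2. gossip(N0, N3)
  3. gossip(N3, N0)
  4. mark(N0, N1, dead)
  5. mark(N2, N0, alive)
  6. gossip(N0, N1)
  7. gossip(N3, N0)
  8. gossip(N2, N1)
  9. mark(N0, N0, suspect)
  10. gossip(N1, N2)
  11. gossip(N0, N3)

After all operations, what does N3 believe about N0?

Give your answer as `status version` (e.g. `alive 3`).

Op 1: gossip N1<->N2 -> N1.N0=(alive,v0) N1.N1=(alive,v0) N1.N2=(alive,v0) N1.N3=(alive,v0) | N2.N0=(alive,v0) N2.N1=(alive,v0) N2.N2=(alive,v0) N2.N3=(alive,v0)
Op 2: gossip N0<->N3 -> N0.N0=(alive,v0) N0.N1=(alive,v0) N0.N2=(alive,v0) N0.N3=(alive,v0) | N3.N0=(alive,v0) N3.N1=(alive,v0) N3.N2=(alive,v0) N3.N3=(alive,v0)
Op 3: gossip N3<->N0 -> N3.N0=(alive,v0) N3.N1=(alive,v0) N3.N2=(alive,v0) N3.N3=(alive,v0) | N0.N0=(alive,v0) N0.N1=(alive,v0) N0.N2=(alive,v0) N0.N3=(alive,v0)
Op 4: N0 marks N1=dead -> (dead,v1)
Op 5: N2 marks N0=alive -> (alive,v1)
Op 6: gossip N0<->N1 -> N0.N0=(alive,v0) N0.N1=(dead,v1) N0.N2=(alive,v0) N0.N3=(alive,v0) | N1.N0=(alive,v0) N1.N1=(dead,v1) N1.N2=(alive,v0) N1.N3=(alive,v0)
Op 7: gossip N3<->N0 -> N3.N0=(alive,v0) N3.N1=(dead,v1) N3.N2=(alive,v0) N3.N3=(alive,v0) | N0.N0=(alive,v0) N0.N1=(dead,v1) N0.N2=(alive,v0) N0.N3=(alive,v0)
Op 8: gossip N2<->N1 -> N2.N0=(alive,v1) N2.N1=(dead,v1) N2.N2=(alive,v0) N2.N3=(alive,v0) | N1.N0=(alive,v1) N1.N1=(dead,v1) N1.N2=(alive,v0) N1.N3=(alive,v0)
Op 9: N0 marks N0=suspect -> (suspect,v1)
Op 10: gossip N1<->N2 -> N1.N0=(alive,v1) N1.N1=(dead,v1) N1.N2=(alive,v0) N1.N3=(alive,v0) | N2.N0=(alive,v1) N2.N1=(dead,v1) N2.N2=(alive,v0) N2.N3=(alive,v0)
Op 11: gossip N0<->N3 -> N0.N0=(suspect,v1) N0.N1=(dead,v1) N0.N2=(alive,v0) N0.N3=(alive,v0) | N3.N0=(suspect,v1) N3.N1=(dead,v1) N3.N2=(alive,v0) N3.N3=(alive,v0)

Answer: suspect 1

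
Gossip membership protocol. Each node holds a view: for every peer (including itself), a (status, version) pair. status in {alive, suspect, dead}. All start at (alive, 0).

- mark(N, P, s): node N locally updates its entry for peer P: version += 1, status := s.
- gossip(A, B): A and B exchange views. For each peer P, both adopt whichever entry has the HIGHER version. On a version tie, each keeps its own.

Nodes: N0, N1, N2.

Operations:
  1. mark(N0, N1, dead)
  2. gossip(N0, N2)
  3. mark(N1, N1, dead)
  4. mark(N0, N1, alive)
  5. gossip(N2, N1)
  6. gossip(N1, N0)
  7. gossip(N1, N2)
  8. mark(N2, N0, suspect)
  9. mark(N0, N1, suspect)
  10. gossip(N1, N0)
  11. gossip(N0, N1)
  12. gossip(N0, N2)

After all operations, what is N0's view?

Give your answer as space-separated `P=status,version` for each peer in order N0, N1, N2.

Op 1: N0 marks N1=dead -> (dead,v1)
Op 2: gossip N0<->N2 -> N0.N0=(alive,v0) N0.N1=(dead,v1) N0.N2=(alive,v0) | N2.N0=(alive,v0) N2.N1=(dead,v1) N2.N2=(alive,v0)
Op 3: N1 marks N1=dead -> (dead,v1)
Op 4: N0 marks N1=alive -> (alive,v2)
Op 5: gossip N2<->N1 -> N2.N0=(alive,v0) N2.N1=(dead,v1) N2.N2=(alive,v0) | N1.N0=(alive,v0) N1.N1=(dead,v1) N1.N2=(alive,v0)
Op 6: gossip N1<->N0 -> N1.N0=(alive,v0) N1.N1=(alive,v2) N1.N2=(alive,v0) | N0.N0=(alive,v0) N0.N1=(alive,v2) N0.N2=(alive,v0)
Op 7: gossip N1<->N2 -> N1.N0=(alive,v0) N1.N1=(alive,v2) N1.N2=(alive,v0) | N2.N0=(alive,v0) N2.N1=(alive,v2) N2.N2=(alive,v0)
Op 8: N2 marks N0=suspect -> (suspect,v1)
Op 9: N0 marks N1=suspect -> (suspect,v3)
Op 10: gossip N1<->N0 -> N1.N0=(alive,v0) N1.N1=(suspect,v3) N1.N2=(alive,v0) | N0.N0=(alive,v0) N0.N1=(suspect,v3) N0.N2=(alive,v0)
Op 11: gossip N0<->N1 -> N0.N0=(alive,v0) N0.N1=(suspect,v3) N0.N2=(alive,v0) | N1.N0=(alive,v0) N1.N1=(suspect,v3) N1.N2=(alive,v0)
Op 12: gossip N0<->N2 -> N0.N0=(suspect,v1) N0.N1=(suspect,v3) N0.N2=(alive,v0) | N2.N0=(suspect,v1) N2.N1=(suspect,v3) N2.N2=(alive,v0)

Answer: N0=suspect,1 N1=suspect,3 N2=alive,0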